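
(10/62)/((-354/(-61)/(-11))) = -3355/10974 = -0.31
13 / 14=0.93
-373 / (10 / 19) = -708.70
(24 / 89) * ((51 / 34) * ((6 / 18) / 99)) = 4/2937 = 0.00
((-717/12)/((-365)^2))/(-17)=239/9059300 = 0.00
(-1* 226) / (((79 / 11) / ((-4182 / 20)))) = 2599113/395 = 6580.03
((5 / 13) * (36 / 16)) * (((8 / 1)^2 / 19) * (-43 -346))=-280080/247 = -1133.93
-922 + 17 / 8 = -7359/8 = -919.88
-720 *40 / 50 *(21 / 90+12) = -35232/5 = -7046.40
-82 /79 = -1.04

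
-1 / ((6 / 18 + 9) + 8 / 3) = -1/12 = -0.08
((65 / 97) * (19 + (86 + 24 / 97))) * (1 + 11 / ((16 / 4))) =9953775/37636 = 264.47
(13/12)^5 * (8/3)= 371293/93312 = 3.98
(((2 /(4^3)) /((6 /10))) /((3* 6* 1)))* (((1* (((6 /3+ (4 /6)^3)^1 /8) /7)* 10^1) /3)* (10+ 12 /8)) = 17825/3919104 = 0.00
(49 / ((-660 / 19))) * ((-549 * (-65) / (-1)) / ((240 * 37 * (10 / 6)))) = 2214849/651200 = 3.40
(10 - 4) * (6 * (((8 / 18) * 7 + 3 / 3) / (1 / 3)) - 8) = 396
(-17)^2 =289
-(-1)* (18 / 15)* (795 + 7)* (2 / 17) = 9624/85 = 113.22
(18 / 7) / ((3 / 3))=18/7 = 2.57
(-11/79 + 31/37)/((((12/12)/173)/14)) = 1692.00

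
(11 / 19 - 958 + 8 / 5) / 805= -90803/76475 = -1.19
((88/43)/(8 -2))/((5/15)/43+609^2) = 22/23921825 = 0.00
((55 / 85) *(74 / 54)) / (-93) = -407/42687 = -0.01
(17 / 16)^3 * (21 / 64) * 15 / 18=171955/524288 = 0.33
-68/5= -13.60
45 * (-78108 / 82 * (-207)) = 8872878.29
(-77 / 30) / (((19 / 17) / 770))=-100793/57 = -1768.30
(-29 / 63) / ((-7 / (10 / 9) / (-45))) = -1450/441 = -3.29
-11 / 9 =-1.22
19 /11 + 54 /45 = 161/55 = 2.93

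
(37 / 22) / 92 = 37/2024 = 0.02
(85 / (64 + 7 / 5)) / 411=425/134397 = 0.00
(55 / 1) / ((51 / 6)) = 110/17 = 6.47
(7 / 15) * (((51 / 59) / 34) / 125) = 7/73750 = 0.00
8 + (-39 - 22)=-53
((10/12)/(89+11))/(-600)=-1/72000 = 0.00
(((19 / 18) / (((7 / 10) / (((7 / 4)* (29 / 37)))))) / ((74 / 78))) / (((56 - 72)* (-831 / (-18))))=-35815/12134816 = 0.00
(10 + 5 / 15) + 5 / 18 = 191/18 = 10.61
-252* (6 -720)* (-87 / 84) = -186354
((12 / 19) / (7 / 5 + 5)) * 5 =75/152 = 0.49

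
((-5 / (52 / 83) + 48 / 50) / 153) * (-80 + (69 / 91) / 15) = 332012879/90499500 = 3.67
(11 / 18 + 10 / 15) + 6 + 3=185/18 = 10.28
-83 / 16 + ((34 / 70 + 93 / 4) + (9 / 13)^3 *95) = 61603039/1230320 = 50.07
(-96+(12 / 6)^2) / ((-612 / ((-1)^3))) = -23/153 = -0.15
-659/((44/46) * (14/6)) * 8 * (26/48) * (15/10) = -591123/308 = -1919.23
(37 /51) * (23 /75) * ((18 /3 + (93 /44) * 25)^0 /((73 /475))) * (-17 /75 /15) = -16169/739125 = -0.02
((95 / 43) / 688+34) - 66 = -946593/29584 = -32.00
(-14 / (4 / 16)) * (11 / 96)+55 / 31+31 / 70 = -4.20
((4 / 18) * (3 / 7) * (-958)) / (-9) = 1916/189 = 10.14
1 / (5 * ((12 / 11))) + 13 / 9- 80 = -14107/180 = -78.37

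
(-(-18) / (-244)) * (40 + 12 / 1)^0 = -9/122 = -0.07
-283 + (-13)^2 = -114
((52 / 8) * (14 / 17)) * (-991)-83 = -91592/17 = -5387.76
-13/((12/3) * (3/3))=-13/4 = -3.25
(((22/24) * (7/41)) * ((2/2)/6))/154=1/5904 = 0.00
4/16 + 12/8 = 7/4 = 1.75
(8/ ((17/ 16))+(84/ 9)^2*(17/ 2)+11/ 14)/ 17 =1603843/36414 = 44.04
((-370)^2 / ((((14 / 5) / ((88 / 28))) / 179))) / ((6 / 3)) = 673890250/49 = 13752862.24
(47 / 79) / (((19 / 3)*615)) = 47/307705 = 0.00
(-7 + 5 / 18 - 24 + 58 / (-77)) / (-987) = 43625/1367982 = 0.03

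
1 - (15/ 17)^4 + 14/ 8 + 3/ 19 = 14610641/6347596 = 2.30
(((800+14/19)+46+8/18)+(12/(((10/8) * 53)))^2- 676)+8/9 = 688898128/4002825 = 172.10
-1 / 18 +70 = 1259/18 = 69.94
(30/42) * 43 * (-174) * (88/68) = -6916.13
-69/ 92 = -3/4 = -0.75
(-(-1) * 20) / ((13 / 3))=60/13 = 4.62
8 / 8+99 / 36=15/4 = 3.75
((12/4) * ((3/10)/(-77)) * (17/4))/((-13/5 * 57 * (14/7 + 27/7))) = 51/891176 = 0.00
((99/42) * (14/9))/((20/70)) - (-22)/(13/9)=2189/78 = 28.06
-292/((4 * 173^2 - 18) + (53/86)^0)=-292/119699 = 0.00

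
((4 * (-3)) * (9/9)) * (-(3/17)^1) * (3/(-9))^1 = -0.71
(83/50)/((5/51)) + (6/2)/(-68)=143547/8500 = 16.89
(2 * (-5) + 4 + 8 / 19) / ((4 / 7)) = -371/38 = -9.76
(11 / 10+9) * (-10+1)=-909/10 = -90.90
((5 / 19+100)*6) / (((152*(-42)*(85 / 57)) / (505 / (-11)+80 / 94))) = 26626185/9351496 = 2.85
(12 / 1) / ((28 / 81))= 243/7 = 34.71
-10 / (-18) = 5/9 = 0.56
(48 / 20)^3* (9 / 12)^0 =1728/125 = 13.82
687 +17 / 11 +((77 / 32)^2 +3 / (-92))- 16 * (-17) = 250342021/259072 = 966.30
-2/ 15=-0.13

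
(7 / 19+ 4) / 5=0.87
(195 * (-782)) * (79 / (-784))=15365.70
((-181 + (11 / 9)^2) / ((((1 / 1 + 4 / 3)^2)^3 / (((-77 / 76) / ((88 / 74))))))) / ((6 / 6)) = 0.95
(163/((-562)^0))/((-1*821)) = -163/821 = -0.20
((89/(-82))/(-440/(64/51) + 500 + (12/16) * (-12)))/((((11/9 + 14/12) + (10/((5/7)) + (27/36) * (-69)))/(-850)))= -10893600/58612739 = -0.19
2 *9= 18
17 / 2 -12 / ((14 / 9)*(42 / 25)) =383/98 = 3.91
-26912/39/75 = -26912/2925 = -9.20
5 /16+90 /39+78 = 16769/208 = 80.62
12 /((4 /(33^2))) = 3267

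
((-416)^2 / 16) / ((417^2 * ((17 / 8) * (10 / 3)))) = 43264/4926855 = 0.01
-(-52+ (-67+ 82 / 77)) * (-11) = -9081/7 = -1297.29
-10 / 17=-0.59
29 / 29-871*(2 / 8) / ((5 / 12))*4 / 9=-3469/15 = -231.27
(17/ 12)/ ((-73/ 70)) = -595/438 = -1.36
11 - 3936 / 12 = -317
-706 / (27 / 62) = -43772/27 = -1621.19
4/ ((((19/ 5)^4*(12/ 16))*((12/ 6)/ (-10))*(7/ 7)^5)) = -50000/390963 = -0.13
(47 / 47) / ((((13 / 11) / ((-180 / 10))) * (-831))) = 66/3601 = 0.02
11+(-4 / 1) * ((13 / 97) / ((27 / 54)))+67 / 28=33463/2716 = 12.32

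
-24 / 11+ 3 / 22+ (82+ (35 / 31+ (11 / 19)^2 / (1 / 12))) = 20953203/246202 = 85.11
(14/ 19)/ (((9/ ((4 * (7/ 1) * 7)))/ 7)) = 19208/171 = 112.33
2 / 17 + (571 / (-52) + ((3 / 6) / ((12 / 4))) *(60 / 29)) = -269647/25636 = -10.52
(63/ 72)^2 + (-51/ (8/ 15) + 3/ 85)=-515843/5440 = -94.82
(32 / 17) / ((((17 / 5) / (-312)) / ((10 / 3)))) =-166400/289 = -575.78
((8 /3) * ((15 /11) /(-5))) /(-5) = 8/55 = 0.15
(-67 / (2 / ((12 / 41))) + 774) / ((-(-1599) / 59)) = 616196/21853 = 28.20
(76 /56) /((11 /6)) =57/77 = 0.74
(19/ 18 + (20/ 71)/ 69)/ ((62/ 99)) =342617/202492 = 1.69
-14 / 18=-7/9 = -0.78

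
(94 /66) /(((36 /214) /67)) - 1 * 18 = 326251/594 = 549.24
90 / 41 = 2.20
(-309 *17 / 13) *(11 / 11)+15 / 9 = -15694/39 = -402.41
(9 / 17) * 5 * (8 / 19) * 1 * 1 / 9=40/323 = 0.12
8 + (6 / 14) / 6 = 113/14 = 8.07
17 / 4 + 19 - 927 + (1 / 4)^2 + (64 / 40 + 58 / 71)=-5119217/5680 = -901.27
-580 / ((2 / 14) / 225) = -913500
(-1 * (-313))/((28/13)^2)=67.47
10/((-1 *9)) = -10/9 = -1.11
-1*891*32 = -28512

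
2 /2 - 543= -542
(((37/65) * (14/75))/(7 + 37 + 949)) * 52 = 0.01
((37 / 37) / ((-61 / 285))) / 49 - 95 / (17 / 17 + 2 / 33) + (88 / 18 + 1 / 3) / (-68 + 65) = -7376861/80703 = -91.41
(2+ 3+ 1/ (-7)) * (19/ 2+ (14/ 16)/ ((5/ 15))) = 1649/28 = 58.89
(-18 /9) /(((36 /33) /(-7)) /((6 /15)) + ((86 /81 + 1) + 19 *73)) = -6237/4330574 = 0.00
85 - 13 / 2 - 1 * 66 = 25/2 = 12.50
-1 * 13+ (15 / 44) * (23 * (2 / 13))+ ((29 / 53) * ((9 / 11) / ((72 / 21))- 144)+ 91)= 33009/60632 = 0.54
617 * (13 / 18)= 8021/18 = 445.61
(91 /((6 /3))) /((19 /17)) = 1547/38 = 40.71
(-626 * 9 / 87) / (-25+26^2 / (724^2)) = 82033544/31667333 = 2.59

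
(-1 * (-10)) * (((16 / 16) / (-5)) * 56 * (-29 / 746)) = 1624/373 = 4.35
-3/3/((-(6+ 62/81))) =81/548 = 0.15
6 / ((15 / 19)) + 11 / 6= 283/30 = 9.43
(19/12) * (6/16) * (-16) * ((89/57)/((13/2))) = -2.28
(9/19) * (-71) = -639/19 = -33.63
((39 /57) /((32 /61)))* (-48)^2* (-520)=-29689920/19 = -1562627.37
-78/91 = -6/7 = -0.86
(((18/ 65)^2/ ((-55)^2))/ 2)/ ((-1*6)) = -27/12780625 = 0.00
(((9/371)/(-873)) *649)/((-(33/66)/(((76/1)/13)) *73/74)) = 7299952/34151663 = 0.21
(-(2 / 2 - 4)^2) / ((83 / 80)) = -720/83 = -8.67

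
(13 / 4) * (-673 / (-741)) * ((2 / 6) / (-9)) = -673/6156 = -0.11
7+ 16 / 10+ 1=48/5 = 9.60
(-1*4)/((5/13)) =-10.40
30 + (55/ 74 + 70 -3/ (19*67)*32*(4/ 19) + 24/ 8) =185655183/1789838 = 103.73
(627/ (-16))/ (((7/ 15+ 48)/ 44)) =-103455/2908 = -35.58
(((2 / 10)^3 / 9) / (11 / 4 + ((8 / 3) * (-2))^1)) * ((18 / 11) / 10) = -12/213125 = 0.00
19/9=2.11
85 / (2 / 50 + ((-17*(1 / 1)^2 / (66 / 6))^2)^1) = 257125/7346 = 35.00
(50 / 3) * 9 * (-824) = -123600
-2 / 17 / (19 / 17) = -2/19 = -0.11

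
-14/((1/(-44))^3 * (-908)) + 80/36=-2678756/2043 = -1311.19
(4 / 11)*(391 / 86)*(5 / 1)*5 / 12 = 9775/2838 = 3.44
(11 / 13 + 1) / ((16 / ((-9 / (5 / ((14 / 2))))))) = -189/130 = -1.45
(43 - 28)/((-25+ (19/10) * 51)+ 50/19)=2850/14161 = 0.20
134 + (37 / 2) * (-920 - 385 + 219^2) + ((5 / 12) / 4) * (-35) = 41436785/48 = 863266.35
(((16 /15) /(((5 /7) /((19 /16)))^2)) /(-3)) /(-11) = 17689/198000 = 0.09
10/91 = 0.11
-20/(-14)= 1.43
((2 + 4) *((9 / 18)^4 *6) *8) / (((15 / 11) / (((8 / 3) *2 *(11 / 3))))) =3872/15 = 258.13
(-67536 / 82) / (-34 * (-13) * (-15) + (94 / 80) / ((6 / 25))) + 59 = 770874959/13038205 = 59.12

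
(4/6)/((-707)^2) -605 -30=-952212343/1499547 = -635.00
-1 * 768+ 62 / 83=-63682/83 = -767.25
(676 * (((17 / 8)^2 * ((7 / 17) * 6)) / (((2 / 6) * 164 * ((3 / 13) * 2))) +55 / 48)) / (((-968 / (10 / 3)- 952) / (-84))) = 295767745/4075072 = 72.58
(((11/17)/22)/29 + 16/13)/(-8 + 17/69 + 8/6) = -1089441/5678374 = -0.19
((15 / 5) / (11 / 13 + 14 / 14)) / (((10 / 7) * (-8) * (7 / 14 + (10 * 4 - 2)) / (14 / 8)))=-91/14080 = -0.01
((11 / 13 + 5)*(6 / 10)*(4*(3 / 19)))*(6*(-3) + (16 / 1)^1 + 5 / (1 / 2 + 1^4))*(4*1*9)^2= 248832/65 = 3828.18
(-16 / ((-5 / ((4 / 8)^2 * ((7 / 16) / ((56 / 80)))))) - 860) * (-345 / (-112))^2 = -204603975/25088 = -8155.45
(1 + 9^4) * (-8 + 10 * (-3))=-249356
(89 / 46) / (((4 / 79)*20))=7031/3680 = 1.91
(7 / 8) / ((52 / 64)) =14/13 = 1.08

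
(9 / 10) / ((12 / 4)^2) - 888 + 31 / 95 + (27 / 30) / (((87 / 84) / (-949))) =-1712.22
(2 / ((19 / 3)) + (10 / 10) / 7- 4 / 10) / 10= 39/6650 = 0.01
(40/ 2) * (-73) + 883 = -577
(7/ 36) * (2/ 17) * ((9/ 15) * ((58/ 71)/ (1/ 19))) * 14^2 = 755972/18105 = 41.75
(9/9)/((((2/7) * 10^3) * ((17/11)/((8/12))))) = 77/51000 = 0.00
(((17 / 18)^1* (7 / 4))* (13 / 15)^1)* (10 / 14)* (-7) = -1547/216 = -7.16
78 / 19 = 4.11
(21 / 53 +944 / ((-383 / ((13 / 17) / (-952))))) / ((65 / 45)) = 147170619/533843401 = 0.28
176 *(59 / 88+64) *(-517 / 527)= -5884494/527 = -11166.02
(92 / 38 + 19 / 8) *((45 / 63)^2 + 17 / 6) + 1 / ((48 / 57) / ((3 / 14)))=485319/29792 = 16.29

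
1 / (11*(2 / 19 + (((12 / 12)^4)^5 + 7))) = 0.01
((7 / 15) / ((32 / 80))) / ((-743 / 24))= -28/743 = -0.04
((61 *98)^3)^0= 1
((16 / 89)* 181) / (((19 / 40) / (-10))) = -1158400/1691 = -685.04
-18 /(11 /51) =-918/11 = -83.45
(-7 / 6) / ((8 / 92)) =-161/12 = -13.42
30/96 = 5/16 = 0.31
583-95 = 488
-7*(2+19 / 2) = -161/2 = -80.50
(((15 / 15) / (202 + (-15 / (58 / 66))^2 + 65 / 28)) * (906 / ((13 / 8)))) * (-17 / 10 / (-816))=1777874/758683965 = 0.00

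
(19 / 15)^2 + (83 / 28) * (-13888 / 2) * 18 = -83364839/225 = -370510.40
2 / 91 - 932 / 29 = -84754/2639 = -32.12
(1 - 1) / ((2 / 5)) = 0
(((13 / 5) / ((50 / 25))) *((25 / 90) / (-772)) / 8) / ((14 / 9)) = -13/345856 = 0.00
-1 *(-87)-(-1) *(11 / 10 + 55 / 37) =33147/370 = 89.59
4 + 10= 14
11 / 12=0.92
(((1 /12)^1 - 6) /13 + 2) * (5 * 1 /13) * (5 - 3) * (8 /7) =4820/3549 = 1.36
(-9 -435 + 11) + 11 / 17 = -7350/17 = -432.35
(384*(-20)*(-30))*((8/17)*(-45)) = -82944000/17 = -4879058.82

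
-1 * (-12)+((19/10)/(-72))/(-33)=285139/23760 = 12.00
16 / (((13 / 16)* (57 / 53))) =18.31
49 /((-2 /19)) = -931/2 = -465.50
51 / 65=0.78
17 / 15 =1.13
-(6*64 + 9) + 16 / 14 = -2743/7 = -391.86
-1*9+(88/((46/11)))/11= -163/23 = -7.09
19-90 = -71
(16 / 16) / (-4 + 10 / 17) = -17/58 = -0.29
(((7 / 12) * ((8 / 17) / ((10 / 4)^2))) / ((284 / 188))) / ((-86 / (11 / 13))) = -14476/50603475 = 0.00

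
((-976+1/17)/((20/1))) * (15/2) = -49773/136 = -365.98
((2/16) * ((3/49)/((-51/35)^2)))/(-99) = -25/686664 = 0.00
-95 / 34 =-2.79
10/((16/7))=35/8 = 4.38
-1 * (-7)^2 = -49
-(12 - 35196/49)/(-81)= -1648/189 = -8.72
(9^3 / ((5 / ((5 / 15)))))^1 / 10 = 243/50 = 4.86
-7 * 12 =-84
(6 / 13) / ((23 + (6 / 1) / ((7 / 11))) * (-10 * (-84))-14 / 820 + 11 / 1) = 820/48415913 = 0.00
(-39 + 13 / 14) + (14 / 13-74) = -20201/182 = -110.99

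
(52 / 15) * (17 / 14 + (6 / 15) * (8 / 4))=1222/175 = 6.98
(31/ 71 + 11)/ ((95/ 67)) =54404/6745 = 8.07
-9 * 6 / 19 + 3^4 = 1485/19 = 78.16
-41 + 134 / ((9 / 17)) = 1909/9 = 212.11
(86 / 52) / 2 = 43/52 = 0.83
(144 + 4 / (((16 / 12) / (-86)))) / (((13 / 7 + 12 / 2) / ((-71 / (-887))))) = -56658/48785 = -1.16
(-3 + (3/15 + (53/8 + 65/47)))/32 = 9791/60160 = 0.16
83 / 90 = 0.92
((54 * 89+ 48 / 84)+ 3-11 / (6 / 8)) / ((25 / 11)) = 1107623/525 = 2109.76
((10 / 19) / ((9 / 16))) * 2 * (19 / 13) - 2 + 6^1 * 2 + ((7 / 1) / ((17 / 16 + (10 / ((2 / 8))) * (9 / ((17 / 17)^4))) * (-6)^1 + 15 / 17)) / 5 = 243773974/19142955 = 12.73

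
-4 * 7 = -28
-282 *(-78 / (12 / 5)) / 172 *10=45825/86 = 532.85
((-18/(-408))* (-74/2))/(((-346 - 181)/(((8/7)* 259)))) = 8214/8959 = 0.92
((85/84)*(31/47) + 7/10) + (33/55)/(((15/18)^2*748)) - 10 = -796546129/92284500 = -8.63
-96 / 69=-32/23 = -1.39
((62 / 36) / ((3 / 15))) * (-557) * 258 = -1237468.33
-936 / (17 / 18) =-16848/17 = -991.06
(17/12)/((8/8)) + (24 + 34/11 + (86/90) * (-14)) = 29957/1980 = 15.13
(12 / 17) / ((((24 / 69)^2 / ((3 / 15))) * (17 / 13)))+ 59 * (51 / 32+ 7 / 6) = 22716361/138720 = 163.76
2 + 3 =5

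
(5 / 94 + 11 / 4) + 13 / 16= 2719/752 = 3.62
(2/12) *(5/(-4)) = -5/24 = -0.21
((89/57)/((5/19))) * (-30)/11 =-16.18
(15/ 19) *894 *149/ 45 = 2336.95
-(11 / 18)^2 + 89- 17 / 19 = 540077/6156 = 87.73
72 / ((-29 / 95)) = -6840/29 = -235.86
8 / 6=4/3 = 1.33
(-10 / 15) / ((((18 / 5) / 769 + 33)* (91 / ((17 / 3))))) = -130730/103933557 = 0.00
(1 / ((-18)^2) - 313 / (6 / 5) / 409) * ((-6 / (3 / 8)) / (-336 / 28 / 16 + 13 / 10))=6728080/364419 = 18.46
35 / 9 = 3.89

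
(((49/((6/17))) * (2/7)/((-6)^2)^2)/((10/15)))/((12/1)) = 119/31104 = 0.00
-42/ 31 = -1.35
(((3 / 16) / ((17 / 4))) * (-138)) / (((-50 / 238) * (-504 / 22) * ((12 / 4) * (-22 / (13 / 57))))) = 299/68400 = 0.00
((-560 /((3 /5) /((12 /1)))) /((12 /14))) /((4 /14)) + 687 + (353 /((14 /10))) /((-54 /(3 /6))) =-45048.67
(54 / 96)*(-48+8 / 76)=-4095/152 = -26.94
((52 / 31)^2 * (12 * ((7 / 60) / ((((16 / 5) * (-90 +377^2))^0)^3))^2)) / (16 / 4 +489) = 33124/35532975 = 0.00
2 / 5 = 0.40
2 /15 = 0.13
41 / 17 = 2.41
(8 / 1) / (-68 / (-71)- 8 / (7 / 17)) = -994/2295 = -0.43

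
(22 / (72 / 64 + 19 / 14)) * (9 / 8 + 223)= 276122/139 = 1986.49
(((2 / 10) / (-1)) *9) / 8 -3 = -129/40 = -3.22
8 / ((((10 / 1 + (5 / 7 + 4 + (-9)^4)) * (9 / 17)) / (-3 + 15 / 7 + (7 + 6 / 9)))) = 9724/621405 = 0.02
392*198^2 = 15367968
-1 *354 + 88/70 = -12346/35 = -352.74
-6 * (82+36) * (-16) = 11328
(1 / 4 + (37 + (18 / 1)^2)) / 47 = 1445/188 = 7.69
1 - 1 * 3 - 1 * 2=-4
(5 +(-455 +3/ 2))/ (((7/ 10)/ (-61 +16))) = 28832.14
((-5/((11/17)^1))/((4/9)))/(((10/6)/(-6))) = 1377/22 = 62.59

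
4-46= -42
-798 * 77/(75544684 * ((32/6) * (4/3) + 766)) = -297/282298556 = 0.00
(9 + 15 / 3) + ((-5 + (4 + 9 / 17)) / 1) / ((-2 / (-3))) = 226/17 = 13.29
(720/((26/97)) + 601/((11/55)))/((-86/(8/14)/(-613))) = 90705610/3913 = 23180.58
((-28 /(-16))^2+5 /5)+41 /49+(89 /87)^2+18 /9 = 47150785/5934096 = 7.95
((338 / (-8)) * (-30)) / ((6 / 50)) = 21125/2 = 10562.50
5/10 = 1/2 = 0.50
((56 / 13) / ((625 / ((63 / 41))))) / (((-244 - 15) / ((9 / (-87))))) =1512/357443125 = 0.00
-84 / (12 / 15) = -105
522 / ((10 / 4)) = 208.80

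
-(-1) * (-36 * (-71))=2556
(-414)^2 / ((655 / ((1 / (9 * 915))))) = 6348/199775 = 0.03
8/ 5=1.60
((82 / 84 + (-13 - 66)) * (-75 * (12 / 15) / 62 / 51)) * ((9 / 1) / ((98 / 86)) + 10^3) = 809205995/542283 = 1492.22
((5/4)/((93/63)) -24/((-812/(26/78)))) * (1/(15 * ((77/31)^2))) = 668453/72215220 = 0.01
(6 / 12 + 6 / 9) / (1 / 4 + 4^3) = 14/771 = 0.02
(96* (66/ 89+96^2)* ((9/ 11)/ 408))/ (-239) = -29530440/3977677 = -7.42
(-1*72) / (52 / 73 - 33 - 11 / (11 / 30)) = 5256/4547 = 1.16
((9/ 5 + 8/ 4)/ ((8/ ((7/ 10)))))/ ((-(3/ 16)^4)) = -544768/2025 = -269.02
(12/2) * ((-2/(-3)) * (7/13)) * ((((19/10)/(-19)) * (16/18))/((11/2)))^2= 1792/3185325 = 0.00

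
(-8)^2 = 64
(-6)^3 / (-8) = 27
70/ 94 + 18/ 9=129/47 = 2.74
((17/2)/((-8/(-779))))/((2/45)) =595935/32 = 18622.97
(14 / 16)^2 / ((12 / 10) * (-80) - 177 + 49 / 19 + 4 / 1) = -931/323968 = 0.00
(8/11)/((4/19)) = 38/11 = 3.45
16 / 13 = 1.23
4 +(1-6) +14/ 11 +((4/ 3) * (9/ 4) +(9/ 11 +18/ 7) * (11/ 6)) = 1461/154 = 9.49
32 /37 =0.86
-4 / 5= -0.80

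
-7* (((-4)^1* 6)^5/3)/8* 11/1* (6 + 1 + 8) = 383201280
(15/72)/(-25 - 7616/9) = -15/62728 = 0.00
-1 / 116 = -0.01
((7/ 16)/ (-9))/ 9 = -7/1296 = -0.01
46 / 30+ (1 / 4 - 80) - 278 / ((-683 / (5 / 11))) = -35175109/450780 = -78.03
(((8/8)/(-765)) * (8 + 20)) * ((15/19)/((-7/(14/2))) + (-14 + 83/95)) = 37016/72675 = 0.51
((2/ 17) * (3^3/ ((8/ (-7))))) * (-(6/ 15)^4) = 756/10625 = 0.07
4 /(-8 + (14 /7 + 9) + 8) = 4/11 = 0.36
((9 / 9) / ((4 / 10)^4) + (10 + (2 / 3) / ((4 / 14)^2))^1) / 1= 57.23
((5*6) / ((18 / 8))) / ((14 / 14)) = 40/3 = 13.33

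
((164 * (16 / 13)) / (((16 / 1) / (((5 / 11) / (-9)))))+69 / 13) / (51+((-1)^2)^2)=6011/66924 = 0.09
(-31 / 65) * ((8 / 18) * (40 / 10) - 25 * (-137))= -956071/585 = -1634.31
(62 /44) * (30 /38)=465/418 = 1.11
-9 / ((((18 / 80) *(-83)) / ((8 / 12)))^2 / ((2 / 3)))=-12800/1674027 = -0.01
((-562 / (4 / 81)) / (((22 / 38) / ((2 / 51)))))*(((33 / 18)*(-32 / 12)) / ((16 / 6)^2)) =144153/272 = 529.97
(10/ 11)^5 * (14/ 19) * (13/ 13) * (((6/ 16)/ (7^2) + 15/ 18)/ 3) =24725000/192778047 = 0.13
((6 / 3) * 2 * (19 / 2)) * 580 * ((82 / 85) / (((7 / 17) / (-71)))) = -25663376/7 = -3666196.57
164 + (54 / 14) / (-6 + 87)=3445/21 = 164.05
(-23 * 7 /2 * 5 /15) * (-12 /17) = 322/17 = 18.94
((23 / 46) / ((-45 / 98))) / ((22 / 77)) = -3.81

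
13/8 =1.62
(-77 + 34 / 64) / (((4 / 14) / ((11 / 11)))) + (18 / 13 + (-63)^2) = 3080683/832 = 3702.74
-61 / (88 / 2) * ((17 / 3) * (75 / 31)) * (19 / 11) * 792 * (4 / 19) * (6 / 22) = -5599800/3751 = -1492.88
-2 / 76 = -1/38 = -0.03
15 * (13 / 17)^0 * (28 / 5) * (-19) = -1596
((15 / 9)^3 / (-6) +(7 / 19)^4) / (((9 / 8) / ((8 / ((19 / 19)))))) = -508837216/95004009 = -5.36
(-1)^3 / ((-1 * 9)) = 1/9 = 0.11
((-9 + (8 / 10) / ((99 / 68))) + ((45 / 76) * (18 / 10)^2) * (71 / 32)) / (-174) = 1009783/41893632 = 0.02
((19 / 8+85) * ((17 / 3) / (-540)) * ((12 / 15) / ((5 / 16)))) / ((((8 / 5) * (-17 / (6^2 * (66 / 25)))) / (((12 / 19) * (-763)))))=-46933656/11875 = -3952.31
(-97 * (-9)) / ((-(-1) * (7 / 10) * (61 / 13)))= 113490/427 = 265.78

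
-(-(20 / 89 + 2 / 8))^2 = -28561/126736 = -0.23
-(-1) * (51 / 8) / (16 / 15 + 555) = 0.01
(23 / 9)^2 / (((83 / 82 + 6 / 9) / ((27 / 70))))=21689/14455 = 1.50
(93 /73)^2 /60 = 2883/106580 = 0.03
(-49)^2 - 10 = 2391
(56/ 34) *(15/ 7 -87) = -2376/17 = -139.76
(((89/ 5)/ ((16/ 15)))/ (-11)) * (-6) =801/88 = 9.10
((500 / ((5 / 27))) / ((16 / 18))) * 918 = 2788425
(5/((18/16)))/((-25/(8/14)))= -32/315 = -0.10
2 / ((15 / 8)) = 16/15 = 1.07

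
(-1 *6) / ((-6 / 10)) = 10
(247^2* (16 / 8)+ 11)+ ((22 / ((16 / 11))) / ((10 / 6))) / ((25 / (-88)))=15249632/125 = 121997.06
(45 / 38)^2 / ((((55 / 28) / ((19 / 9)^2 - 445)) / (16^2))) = -29066240/361 = -80515.90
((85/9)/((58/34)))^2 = 2088025/68121 = 30.65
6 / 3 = 2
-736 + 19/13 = -9549/13 = -734.54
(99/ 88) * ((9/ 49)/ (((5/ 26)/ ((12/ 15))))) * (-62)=-65286/1225 = -53.29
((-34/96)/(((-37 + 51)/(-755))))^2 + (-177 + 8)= 88419529/451584 = 195.80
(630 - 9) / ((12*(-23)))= -9/4 = -2.25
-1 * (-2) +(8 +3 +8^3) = 525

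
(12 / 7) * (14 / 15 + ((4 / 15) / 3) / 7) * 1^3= 1.62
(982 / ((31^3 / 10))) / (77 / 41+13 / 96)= 7730304/47218735 = 0.16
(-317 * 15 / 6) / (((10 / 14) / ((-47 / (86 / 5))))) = 3031.77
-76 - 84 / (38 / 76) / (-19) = -1276/19 = -67.16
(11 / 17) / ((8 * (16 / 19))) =209/2176 = 0.10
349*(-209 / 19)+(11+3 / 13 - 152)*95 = -223757/13 = -17212.08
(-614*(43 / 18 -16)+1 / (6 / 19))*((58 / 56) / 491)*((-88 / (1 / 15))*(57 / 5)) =-912101707/3437 = -265377.28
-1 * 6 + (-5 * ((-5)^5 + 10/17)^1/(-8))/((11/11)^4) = -1958.76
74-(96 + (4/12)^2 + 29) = -460/9 = -51.11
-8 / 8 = -1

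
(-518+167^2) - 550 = 26821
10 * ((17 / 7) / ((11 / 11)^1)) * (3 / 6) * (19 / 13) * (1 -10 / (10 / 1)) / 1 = 0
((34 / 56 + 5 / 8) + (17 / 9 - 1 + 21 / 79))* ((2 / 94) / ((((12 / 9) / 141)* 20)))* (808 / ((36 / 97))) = 186211579/318528 = 584.60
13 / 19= 0.68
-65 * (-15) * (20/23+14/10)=2212.83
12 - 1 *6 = 6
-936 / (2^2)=-234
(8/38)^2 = 16/361 = 0.04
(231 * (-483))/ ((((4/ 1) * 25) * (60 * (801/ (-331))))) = 4103407/534000 = 7.68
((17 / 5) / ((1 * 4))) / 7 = 0.12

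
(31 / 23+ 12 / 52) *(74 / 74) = 472/299 = 1.58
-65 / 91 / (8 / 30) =-2.68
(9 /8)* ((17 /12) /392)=51/12544 = 0.00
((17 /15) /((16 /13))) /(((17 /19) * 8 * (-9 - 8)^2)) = 247/554880 = 0.00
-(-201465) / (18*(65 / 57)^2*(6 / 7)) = 33940137/3380 = 10041.46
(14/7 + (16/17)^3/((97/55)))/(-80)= -589201/19062440 = -0.03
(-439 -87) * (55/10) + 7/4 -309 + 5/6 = -3199.42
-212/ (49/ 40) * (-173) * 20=29340800/49 = 598791.84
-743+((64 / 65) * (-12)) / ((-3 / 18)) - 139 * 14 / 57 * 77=-12229889/3705 = -3300.91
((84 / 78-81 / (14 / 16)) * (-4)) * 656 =21847424/91 = 240081.58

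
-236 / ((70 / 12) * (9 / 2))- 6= -1574/105 = -14.99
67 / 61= 1.10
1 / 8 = 0.12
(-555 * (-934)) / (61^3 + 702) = 518370/227683 = 2.28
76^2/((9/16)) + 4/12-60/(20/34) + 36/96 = 732035/72 = 10167.15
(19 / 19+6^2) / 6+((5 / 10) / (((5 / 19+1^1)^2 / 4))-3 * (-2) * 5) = 10777/288 = 37.42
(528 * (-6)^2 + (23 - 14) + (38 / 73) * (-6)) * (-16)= -22208208/73 = -304222.03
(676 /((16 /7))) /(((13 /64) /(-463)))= -674128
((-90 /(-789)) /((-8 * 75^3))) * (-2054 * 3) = 1027/4931250 = 0.00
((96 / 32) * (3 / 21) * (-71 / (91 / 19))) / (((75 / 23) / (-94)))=2916538/15925 = 183.14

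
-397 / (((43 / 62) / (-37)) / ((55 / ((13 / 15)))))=751342350/559 = 1344082.92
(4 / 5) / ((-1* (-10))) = 2/25 = 0.08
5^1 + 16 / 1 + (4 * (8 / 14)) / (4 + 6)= 743/35 = 21.23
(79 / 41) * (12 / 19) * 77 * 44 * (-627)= -105990192/41 = -2585126.63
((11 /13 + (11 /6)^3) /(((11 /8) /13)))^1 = 1789/27 = 66.26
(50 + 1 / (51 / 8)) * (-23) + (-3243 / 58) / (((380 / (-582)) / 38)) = 2100.57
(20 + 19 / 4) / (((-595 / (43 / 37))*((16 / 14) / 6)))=-12771/50320 = -0.25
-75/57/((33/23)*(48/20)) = -2875/7524 = -0.38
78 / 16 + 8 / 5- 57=-2021/40 = -50.52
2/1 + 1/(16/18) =25/8 = 3.12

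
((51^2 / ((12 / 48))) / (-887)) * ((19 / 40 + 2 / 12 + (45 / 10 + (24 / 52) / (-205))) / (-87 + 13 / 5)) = 284997639/399018724 = 0.71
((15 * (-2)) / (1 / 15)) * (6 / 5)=-540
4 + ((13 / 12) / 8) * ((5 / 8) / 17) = 52289/13056 = 4.00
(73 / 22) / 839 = 73/18458 = 0.00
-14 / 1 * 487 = -6818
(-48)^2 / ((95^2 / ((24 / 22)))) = 27648/99275 = 0.28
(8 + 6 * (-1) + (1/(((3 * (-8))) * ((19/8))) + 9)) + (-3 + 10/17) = 8.57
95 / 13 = 7.31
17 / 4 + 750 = 3017/4 = 754.25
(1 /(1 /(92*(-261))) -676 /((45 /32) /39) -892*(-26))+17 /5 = -58693/3 = -19564.33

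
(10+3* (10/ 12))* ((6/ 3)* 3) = 75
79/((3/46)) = 3634/3 = 1211.33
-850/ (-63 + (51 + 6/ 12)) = 1700/23 = 73.91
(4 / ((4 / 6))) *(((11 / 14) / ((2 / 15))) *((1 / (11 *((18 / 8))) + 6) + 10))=3970/7 = 567.14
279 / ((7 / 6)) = 239.14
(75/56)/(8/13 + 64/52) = 325/448 = 0.73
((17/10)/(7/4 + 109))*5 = 0.08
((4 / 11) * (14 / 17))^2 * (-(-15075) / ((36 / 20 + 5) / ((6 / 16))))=44320500/594473 = 74.55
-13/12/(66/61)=-793/792 = -1.00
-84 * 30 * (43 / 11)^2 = -4659480/121 = -38508.10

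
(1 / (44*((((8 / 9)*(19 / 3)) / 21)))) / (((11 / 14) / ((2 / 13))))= 3969/239096 = 0.02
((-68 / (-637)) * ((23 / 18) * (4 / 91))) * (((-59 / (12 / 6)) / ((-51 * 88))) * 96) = 21712/5738733 = 0.00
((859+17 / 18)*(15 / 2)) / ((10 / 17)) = 263143/24 = 10964.29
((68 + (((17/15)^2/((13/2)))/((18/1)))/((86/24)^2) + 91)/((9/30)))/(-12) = -859928299/19469970 = -44.17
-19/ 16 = -1.19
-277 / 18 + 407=7049/18 = 391.61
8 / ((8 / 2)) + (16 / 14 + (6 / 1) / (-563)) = 12344/3941 = 3.13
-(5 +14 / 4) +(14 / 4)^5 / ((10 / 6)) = 49061/160 = 306.63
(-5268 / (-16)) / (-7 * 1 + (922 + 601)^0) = -439/8 = -54.88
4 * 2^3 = 32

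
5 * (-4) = -20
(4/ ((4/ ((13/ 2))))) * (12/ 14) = 39/7 = 5.57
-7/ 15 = -0.47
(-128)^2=16384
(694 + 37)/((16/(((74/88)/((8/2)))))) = 27047/2816 = 9.60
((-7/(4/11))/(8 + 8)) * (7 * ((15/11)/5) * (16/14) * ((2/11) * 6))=-63/22 = -2.86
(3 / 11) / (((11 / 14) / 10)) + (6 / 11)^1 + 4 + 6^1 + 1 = 15.02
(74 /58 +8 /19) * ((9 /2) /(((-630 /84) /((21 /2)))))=-11781/1102 = -10.69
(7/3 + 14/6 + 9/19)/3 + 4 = 977/171 = 5.71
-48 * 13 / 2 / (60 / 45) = -234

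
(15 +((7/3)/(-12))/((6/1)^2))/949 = 19433/1229904 = 0.02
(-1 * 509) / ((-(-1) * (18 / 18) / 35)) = -17815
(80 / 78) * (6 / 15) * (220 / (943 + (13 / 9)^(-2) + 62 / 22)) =503360/5277501 = 0.10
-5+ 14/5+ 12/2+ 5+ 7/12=563/60 = 9.38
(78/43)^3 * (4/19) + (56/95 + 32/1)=255644712/7553165 = 33.85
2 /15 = 0.13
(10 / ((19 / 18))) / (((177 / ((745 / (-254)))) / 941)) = -147.73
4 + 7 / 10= 47/10 = 4.70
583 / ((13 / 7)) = 313.92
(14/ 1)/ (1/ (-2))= -28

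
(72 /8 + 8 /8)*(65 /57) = 650/57 = 11.40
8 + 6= 14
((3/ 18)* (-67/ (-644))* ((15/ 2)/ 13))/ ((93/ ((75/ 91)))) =8375/94469648 = 0.00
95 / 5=19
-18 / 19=-0.95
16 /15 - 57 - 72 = -1919/15 = -127.93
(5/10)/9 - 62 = -1115/18 = -61.94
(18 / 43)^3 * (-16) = -93312/79507 = -1.17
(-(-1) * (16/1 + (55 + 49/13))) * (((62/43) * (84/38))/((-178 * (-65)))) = 1265544/61442485 = 0.02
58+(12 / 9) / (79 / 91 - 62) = 967598/16689 = 57.98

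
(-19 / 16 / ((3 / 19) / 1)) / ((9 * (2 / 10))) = -1805/432 = -4.18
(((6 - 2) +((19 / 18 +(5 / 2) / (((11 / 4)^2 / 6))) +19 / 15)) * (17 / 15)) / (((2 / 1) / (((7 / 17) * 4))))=633143/81675 = 7.75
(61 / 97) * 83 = 5063/97 = 52.20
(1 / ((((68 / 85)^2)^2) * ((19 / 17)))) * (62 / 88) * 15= 4940625/214016 = 23.09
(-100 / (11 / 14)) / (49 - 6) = -1400/473 = -2.96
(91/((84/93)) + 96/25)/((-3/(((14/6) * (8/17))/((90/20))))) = -8.51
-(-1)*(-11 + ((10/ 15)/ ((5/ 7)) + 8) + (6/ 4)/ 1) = -17/30 = -0.57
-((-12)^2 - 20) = -124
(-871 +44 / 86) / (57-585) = 12477/7568 = 1.65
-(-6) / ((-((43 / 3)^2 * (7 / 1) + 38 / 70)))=-945/226588 = 0.00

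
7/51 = 0.14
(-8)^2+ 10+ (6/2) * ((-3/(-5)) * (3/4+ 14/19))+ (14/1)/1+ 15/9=105271/1140 = 92.34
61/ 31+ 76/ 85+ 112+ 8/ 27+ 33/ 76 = 625010237/5407020 = 115.59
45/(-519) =-15/173 = -0.09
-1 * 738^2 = -544644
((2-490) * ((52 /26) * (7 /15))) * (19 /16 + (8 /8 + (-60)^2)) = -4922029/3 = -1640676.33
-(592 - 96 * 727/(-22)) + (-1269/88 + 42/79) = -26266411/6952 = -3778.25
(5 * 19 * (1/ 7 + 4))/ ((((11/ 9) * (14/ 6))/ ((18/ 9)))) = 148770/539 = 276.01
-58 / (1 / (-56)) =3248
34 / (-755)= -34/755 = -0.05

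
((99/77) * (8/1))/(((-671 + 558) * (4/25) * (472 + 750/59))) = -13275/11310509 = 0.00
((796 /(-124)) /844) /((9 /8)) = -398/58869 = -0.01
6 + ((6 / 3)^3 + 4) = 18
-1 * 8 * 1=-8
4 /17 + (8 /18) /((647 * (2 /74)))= 25808/98991 = 0.26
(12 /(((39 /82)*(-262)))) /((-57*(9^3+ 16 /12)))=164/70894187 = 0.00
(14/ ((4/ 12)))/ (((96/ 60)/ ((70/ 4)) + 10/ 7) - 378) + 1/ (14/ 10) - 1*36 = -1166057/32942 = -35.40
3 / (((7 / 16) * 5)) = 48/35 = 1.37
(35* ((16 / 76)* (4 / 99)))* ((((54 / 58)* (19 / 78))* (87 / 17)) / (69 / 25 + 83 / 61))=0.08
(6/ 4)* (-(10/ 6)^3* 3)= -125/6 = -20.83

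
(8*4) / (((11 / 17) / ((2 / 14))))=544/77 = 7.06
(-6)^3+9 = -207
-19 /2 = -9.50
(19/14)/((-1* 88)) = -19/1232 = -0.02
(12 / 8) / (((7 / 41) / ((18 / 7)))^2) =816966/2401 = 340.26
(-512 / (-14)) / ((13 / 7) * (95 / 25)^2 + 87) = 3200/9959 = 0.32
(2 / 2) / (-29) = -1/29 = -0.03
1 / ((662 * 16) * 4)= 1/42368 = 0.00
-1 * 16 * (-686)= 10976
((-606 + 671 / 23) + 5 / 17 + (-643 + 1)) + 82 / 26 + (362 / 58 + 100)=-163494520/147407 = -1109.14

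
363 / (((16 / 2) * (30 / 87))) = 10527/80 = 131.59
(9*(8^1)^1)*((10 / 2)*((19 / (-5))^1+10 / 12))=-1068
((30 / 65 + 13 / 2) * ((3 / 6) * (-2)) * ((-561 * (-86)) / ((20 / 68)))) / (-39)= 24742157/845 = 29280.66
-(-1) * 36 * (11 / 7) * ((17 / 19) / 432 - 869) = -78460085/1596 = -49160.45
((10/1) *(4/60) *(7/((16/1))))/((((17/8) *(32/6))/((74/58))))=259/7888 = 0.03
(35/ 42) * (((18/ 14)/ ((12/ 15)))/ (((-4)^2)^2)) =75/14336 = 0.01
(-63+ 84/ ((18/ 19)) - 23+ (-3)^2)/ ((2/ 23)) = 805/6 = 134.17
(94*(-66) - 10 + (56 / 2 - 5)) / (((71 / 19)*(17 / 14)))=-1646806/1207 = -1364.38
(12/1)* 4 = 48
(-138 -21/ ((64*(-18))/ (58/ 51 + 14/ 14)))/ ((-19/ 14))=101.66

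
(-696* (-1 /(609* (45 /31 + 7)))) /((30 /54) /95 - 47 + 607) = 21204/87812837 = 0.00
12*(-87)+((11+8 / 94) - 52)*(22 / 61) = -3035454/2867 = -1058.76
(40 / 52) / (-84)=-0.01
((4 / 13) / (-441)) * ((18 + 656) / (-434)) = 1348/1244061 = 0.00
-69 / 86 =-0.80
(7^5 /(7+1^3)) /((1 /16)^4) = 137682944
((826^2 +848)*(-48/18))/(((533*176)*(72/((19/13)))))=-0.39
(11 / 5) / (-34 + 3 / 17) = -187/2875 = -0.07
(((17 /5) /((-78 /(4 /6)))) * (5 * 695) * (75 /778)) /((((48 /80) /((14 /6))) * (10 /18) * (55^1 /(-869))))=32668475/30342 = 1076.68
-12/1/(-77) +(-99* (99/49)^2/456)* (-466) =829271595/2007236 = 413.14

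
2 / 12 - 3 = -17/6 = -2.83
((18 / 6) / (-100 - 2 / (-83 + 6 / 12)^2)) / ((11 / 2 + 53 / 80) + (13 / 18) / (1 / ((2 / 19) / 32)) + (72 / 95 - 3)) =-4617000/603716149 = -0.01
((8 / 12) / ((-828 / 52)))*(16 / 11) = -416/6831 = -0.06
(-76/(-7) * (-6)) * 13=-5928/7 = -846.86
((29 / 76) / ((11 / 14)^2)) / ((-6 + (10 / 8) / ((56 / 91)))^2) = 1455104/37080571 = 0.04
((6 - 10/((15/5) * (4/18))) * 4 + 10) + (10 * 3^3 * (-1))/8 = -59.75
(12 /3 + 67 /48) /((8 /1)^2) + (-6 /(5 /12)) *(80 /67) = -3521591/205824 = -17.11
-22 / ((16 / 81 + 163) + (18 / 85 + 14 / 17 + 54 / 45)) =-30294/227801 = -0.13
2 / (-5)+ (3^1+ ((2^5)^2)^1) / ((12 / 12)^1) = 5133/5 = 1026.60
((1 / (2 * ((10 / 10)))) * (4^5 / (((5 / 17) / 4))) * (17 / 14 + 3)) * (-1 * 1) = -1027072/35 = -29344.91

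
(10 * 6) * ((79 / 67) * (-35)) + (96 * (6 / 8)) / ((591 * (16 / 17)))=-65361183/26398 = -2475.99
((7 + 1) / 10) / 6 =2/15 = 0.13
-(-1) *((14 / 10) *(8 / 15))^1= 56/75 = 0.75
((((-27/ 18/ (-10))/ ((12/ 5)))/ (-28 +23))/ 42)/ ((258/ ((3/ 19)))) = -1/5490240 = 0.00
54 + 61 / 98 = 5353/98 = 54.62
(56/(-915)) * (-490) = 29.99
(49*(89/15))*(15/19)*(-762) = -3323082/19 = -174899.05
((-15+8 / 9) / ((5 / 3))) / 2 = -127/30 = -4.23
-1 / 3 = -0.33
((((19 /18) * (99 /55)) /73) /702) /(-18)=-19/9224280 = 0.00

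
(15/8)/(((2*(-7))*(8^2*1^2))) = -15/7168 = 0.00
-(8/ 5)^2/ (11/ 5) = -1.16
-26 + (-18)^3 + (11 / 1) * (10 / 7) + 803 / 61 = -2489035/427 = -5829.12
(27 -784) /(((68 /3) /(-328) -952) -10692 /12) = 186222/453395 = 0.41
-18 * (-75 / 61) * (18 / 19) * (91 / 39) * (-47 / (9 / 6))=-1776600/1159 = -1532.87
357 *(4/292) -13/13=284/73 = 3.89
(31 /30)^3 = 29791/27000 = 1.10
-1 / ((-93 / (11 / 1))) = 11/93 = 0.12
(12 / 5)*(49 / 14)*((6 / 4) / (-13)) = -63/65 = -0.97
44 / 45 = 0.98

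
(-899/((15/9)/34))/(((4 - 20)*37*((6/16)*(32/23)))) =351509/5920 = 59.38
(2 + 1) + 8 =11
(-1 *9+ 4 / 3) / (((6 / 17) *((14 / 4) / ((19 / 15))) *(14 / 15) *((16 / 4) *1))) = -7429/3528 = -2.11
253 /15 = 16.87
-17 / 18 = -0.94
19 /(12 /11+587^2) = 209/3790271 = 0.00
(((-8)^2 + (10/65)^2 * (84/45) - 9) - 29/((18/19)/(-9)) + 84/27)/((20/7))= 35524279/304200 = 116.78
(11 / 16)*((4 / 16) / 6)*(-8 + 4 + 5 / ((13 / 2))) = -77/832 = -0.09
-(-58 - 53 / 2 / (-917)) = 106319/1834 = 57.97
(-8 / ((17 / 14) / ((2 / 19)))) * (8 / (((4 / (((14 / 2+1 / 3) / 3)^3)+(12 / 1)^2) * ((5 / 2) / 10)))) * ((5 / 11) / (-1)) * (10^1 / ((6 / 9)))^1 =43366400/41350137 = 1.05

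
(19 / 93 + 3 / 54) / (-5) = -29/558 = -0.05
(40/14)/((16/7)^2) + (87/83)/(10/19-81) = 0.53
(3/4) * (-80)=-60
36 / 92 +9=216/23 = 9.39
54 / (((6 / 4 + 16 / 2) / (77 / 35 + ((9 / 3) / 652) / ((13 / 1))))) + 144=156.51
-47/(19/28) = -1316/19 = -69.26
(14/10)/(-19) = -7/95 = -0.07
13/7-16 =-99/7 = -14.14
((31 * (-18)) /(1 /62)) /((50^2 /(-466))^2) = -469545561/390625 = -1202.04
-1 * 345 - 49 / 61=-21094/61 = -345.80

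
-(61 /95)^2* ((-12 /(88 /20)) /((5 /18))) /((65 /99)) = 3616812/586625 = 6.17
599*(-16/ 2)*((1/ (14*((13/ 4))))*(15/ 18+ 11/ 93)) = -282728/2821 = -100.22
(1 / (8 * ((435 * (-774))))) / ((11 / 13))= -13/29628720 = 0.00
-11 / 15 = -0.73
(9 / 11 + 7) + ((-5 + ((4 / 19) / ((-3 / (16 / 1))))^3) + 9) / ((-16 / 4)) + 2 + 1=20721740/2037123 = 10.17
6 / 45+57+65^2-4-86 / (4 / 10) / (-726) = 15530699/3630 = 4278.43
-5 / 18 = -0.28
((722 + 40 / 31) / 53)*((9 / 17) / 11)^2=1816182/57454067 = 0.03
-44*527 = -23188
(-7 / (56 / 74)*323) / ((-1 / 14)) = 83657/2 = 41828.50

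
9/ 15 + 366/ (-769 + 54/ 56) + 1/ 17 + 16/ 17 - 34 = -141402/4301 = -32.88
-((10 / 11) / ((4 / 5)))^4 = -390625/234256 = -1.67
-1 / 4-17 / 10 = -39/20 = -1.95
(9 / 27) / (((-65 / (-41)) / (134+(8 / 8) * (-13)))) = 4961/195 = 25.44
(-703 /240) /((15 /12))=-703/300 = -2.34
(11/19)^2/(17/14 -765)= -1694/3860173 = 0.00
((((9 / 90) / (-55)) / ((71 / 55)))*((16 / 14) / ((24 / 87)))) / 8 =-29/39760 = 0.00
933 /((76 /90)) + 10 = 42365/38 = 1114.87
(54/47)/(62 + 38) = 27/2350 = 0.01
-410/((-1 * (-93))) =-410/93 = -4.41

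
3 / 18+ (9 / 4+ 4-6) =0.42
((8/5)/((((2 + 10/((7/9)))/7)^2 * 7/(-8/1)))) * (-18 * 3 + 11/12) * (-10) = -16807/78 = -215.47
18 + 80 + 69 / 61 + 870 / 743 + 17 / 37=168972158/1676951 = 100.76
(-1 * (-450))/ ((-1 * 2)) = -225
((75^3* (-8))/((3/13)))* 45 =-658125000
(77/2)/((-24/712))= -6853/6 = -1142.17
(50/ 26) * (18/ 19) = 450/247 = 1.82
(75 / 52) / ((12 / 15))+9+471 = 100215/208 = 481.80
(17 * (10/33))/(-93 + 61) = -85/528 = -0.16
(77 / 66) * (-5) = -35/6 = -5.83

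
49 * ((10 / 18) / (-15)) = -49/27 = -1.81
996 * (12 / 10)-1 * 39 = 1156.20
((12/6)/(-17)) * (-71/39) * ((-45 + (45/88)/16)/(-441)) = 23785/1089088 = 0.02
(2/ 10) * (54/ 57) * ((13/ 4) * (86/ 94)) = 5031/8930 = 0.56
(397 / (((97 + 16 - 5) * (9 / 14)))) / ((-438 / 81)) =-2779/2628 = -1.06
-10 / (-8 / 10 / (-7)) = -175/2 = -87.50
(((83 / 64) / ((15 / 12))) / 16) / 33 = 83/42240 = 0.00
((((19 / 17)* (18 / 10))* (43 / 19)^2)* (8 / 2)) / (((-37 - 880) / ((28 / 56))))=-33282/1480955 = -0.02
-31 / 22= -1.41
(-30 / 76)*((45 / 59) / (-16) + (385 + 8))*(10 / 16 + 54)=-127976715/15104 = -8473.03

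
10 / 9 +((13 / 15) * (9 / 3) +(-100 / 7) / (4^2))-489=-612589/1260 = -486.18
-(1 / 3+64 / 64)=-4/3 = -1.33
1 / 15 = 0.07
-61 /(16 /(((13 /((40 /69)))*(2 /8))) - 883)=54717/789491 = 0.07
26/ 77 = 0.34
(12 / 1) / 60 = 1/5 = 0.20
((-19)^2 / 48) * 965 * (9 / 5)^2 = 1881171/80 = 23514.64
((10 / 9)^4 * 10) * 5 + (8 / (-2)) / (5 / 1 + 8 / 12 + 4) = 14421268/190269 = 75.79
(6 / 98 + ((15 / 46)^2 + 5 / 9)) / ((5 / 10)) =674777/466578 = 1.45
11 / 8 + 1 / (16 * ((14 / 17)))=325/224 = 1.45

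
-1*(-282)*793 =223626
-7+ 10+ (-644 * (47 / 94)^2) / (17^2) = 706/289 = 2.44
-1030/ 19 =-54.21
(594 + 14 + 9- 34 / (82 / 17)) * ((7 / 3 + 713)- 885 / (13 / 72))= -33193952/13 = -2553380.92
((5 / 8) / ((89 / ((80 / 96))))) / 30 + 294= 7535813/25632 = 294.00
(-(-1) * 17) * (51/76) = 867/76 = 11.41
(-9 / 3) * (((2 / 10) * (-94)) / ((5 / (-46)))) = -12972/25 = -518.88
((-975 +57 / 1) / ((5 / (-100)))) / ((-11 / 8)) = -146880/11 = -13352.73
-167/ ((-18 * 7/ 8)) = 668/63 = 10.60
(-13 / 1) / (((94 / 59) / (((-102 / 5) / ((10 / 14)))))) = 273819/1175 = 233.04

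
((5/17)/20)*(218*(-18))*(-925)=907425/17 = 53377.94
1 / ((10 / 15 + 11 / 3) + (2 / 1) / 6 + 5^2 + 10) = 3/119 = 0.03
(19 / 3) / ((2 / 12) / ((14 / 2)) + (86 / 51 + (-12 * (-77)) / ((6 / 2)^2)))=4522/74525 = 0.06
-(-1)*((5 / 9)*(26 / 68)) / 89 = 65/27234 = 0.00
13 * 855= 11115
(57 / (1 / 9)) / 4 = 513/4 = 128.25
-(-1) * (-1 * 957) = -957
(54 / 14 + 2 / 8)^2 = 13225/784 = 16.87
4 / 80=1/20 = 0.05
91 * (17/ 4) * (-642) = -496587/2 = -248293.50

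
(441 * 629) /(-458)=-277389/458 = -605.65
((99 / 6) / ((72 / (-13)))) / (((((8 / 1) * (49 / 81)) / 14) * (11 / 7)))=-351/64 = -5.48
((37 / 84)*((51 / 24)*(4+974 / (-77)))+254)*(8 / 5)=393.45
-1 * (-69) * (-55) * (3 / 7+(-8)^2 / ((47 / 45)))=-77042295/329 = -234171.11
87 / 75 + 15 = 404/25 = 16.16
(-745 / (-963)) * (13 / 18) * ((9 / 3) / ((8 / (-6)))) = -9685/7704 = -1.26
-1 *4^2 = -16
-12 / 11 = -1.09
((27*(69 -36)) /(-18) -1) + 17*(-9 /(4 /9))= -1579/4 = -394.75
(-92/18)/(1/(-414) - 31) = 2116/12835 = 0.16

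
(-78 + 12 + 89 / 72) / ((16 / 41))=-165.96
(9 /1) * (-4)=-36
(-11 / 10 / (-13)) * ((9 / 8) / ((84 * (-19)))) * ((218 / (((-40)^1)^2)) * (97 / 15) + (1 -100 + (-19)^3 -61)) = 132341671/316160000 = 0.42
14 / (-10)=-7/5 = -1.40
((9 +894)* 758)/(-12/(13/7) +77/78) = -7626996/61 = -125032.72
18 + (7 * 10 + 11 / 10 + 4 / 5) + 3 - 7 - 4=81.90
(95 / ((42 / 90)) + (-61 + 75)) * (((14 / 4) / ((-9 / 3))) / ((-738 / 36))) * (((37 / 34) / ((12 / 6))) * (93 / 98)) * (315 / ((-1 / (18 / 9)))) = -78609645/19516 = -4027.96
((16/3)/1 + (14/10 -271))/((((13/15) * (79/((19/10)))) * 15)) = -37658/77025 = -0.49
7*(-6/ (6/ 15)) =-105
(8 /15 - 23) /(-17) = 337/255 = 1.32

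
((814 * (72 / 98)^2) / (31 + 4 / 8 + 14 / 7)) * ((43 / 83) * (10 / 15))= 60483456/13351961 = 4.53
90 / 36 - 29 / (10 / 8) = -207/10 = -20.70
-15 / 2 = -7.50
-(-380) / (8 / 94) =4465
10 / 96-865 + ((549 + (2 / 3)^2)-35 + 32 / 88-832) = -1872427/1584 = -1182.09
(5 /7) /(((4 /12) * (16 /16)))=15/7 = 2.14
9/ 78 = 3/26 = 0.12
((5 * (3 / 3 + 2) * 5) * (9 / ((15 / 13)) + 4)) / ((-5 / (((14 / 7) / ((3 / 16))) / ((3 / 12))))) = -7552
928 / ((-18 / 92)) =-42688/9 = -4743.11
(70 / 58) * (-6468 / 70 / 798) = -77/551 = -0.14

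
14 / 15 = 0.93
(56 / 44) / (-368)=-7/2024 = 0.00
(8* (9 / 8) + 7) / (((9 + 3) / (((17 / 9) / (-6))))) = -34/81 = -0.42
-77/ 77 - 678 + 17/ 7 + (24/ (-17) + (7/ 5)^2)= -2011169/2975 = -676.02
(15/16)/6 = 0.16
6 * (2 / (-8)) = -3/2 = -1.50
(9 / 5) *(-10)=-18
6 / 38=0.16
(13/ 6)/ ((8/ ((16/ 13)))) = 1/3 = 0.33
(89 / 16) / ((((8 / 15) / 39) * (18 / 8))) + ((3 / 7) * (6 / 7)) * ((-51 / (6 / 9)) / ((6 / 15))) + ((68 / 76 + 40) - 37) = 3408827/29792 = 114.42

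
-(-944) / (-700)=-236/175 = -1.35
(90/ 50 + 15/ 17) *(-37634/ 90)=-1430092/1275 = -1121.64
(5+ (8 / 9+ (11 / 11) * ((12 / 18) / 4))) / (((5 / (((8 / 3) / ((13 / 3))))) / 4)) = 1744/585 = 2.98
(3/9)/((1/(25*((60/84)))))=125/21 = 5.95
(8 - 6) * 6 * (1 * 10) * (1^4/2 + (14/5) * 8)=2748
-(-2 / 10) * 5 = 1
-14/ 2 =-7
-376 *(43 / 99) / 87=-16168/8613 = -1.88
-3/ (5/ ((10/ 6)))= -1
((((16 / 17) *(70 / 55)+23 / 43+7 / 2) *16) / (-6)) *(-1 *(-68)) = -448816/473 = -948.87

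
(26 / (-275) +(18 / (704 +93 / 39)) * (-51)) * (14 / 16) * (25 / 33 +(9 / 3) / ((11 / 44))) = -432301324/27778575 = -15.56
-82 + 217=135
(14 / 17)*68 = 56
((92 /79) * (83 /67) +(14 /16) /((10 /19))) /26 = 1314849/11009440 = 0.12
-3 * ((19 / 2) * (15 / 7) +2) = -939/14 = -67.07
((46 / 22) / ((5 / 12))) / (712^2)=69/6970480 = 0.00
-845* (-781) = 659945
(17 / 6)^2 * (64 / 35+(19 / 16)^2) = 2795497/107520 = 26.00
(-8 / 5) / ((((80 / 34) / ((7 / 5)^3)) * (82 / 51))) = -297381/256250 = -1.16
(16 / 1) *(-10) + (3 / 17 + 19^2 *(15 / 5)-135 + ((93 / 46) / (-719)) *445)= 442454981/562258 = 786.93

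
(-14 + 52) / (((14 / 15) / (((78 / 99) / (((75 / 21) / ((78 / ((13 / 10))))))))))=5928/11 = 538.91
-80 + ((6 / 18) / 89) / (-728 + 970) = -5169119/64614 = -80.00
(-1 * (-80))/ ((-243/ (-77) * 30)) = 616/729 = 0.84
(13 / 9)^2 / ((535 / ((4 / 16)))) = 169/173340 = 0.00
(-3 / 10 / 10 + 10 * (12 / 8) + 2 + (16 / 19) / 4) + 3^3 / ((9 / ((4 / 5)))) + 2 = 41003/1900 = 21.58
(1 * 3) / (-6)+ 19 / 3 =35/6 = 5.83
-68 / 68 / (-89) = 0.01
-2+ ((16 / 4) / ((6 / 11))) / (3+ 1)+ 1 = 5/6 = 0.83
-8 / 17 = -0.47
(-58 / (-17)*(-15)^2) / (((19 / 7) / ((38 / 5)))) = 36540/17 = 2149.41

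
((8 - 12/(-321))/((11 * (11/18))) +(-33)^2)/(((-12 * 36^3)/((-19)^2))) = -188719609/268468992 = -0.70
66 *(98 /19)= 6468/19 = 340.42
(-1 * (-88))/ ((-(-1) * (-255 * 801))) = -88/204255 = 0.00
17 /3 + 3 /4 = 77/12 = 6.42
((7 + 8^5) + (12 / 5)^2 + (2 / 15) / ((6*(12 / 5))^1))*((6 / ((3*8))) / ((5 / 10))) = 88508077/5400 = 16390.38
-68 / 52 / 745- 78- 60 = -138.00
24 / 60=2/5 = 0.40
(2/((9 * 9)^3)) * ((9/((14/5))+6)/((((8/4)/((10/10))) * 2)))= 43/4960116 = 0.00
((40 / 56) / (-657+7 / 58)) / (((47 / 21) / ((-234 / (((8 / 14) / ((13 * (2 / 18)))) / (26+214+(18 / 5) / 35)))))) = 13144482/190495 = 69.00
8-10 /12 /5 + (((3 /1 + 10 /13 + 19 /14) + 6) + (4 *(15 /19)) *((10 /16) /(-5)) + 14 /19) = 200237/10374 = 19.30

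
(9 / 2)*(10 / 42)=15/14 = 1.07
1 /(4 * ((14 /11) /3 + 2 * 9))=33/2432 = 0.01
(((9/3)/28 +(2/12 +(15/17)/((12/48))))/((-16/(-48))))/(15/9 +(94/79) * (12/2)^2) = 1287147/5020372 = 0.26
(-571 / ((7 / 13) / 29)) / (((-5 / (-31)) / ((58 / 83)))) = -387050066/2905 = -133235.82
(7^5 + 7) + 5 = 16819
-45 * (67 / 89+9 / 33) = -45180/979 = -46.15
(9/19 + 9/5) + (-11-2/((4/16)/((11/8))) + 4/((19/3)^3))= -675974/34295 = -19.71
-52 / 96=-13/24 = -0.54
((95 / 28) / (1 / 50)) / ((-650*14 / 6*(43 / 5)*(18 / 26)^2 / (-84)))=2.28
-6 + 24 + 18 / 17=324/17 = 19.06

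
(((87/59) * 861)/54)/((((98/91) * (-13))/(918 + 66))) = -97498/59 = -1652.51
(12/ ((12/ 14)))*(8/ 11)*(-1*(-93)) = 10416/11 = 946.91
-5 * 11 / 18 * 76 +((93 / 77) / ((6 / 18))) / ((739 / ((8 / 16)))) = -237852029/1024254 = -232.22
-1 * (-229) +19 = 248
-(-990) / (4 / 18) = 4455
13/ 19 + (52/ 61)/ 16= 3419/4636 = 0.74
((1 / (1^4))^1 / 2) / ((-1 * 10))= -1/20 = -0.05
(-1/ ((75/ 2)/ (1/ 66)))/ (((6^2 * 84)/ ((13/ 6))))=-13/44906400 = 0.00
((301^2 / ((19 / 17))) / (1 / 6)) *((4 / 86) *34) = 14614152/19 = 769165.89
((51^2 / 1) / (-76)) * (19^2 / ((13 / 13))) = -49419/4 = -12354.75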